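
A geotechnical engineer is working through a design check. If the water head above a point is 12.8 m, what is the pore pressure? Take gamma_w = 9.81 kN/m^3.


Using u = gamma_w * h_w
u = 9.81 * 12.8
u = 125.57 kPa


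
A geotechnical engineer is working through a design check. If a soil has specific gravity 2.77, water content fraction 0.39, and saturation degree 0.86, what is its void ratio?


Using the relation e = Gs * w / S
e = 2.77 * 0.39 / 0.86
e = 1.2562


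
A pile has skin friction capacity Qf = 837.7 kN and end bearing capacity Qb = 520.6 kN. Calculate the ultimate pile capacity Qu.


Using Qu = Qf + Qb
Qu = 837.7 + 520.6
Qu = 1358.3 kN


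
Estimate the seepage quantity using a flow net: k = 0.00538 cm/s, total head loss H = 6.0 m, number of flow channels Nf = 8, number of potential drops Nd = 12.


Result: 0.0002152 m^3/s per m

Derivation:
Convert k to m/s for unit consistency with H:
k = 0.00538 cm/s = 0.00538 / 100 m/s = 5.38e-05 m/s
Using q = k * H * Nf / Nd
Nf / Nd = 8 / 12 = 0.6667
q = 5.38e-05 * 6.0 * 0.6667
q = 0.0002152 m^3/s per m


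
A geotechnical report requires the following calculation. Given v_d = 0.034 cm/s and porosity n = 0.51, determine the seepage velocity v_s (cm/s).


Using v_s = v_d / n
v_s = 0.034 / 0.51
v_s = 0.06667 cm/s


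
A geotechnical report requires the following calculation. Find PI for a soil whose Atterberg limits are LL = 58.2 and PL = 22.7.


Using PI = LL - PL
PI = 58.2 - 22.7
PI = 35.5


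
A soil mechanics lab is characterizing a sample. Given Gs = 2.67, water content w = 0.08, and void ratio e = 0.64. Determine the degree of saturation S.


Using S = Gs * w / e
S = 2.67 * 0.08 / 0.64
S = 0.3337


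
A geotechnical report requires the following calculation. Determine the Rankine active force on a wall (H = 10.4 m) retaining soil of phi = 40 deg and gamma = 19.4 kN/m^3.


Result: 228.13 kN/m

Derivation:
Compute active earth pressure coefficient:
Ka = tan^2(45 - phi/2) = tan^2(25.0) = 0.217443
Compute active force:
Pa = 0.5 * Ka * gamma * H^2
Pa = 0.5 * 0.217443 * 19.4 * 10.4^2
Pa = 228.13 kN/m


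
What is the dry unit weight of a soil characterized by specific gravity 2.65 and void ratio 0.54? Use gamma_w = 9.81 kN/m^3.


Result: 16.881 kN/m^3

Derivation:
Using gamma_d = Gs * gamma_w / (1 + e)
gamma_d = 2.65 * 9.81 / (1 + 0.54)
gamma_d = 2.65 * 9.81 / 1.54
gamma_d = 16.881 kN/m^3


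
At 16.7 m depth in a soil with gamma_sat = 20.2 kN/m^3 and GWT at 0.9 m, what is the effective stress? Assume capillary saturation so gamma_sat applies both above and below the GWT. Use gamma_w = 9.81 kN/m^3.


Total stress = gamma_sat * depth
sigma = 20.2 * 16.7 = 337.34 kPa
Pore water pressure u = gamma_w * (depth - d_wt)
u = 9.81 * (16.7 - 0.9) = 154.998 kPa
Effective stress = sigma - u
sigma' = 337.34 - 154.998 = 182.34 kPa


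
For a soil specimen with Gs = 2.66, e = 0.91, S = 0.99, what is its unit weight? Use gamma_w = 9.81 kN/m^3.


Using gamma = gamma_w * (Gs + S*e) / (1 + e)
Numerator: Gs + S*e = 2.66 + 0.99*0.91 = 3.5609
Denominator: 1 + e = 1 + 0.91 = 1.91
gamma = 9.81 * 3.5609 / 1.91
gamma = 18.289 kN/m^3


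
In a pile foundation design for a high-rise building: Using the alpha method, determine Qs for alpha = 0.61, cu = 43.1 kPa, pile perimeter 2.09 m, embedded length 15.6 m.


Using Qs = alpha * cu * perimeter * L
Qs = 0.61 * 43.1 * 2.09 * 15.6
Qs = 857.19 kN


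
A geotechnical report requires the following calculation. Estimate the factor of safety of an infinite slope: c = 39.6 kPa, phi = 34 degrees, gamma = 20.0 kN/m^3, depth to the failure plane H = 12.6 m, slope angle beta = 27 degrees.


Using Fs = c / (gamma*H*sin(beta)*cos(beta)) + tan(phi)/tan(beta)
Cohesion contribution = 39.6 / (20.0*12.6*sin(27)*cos(27))
Cohesion contribution = 0.388479
Friction contribution = tan(34)/tan(27) = 1.3238
Fs = 0.388479 + 1.3238
Fs = 1.712


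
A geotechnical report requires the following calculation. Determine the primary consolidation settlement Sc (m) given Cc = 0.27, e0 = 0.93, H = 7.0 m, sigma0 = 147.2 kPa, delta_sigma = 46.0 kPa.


Result: 0.1157 m

Derivation:
Using Sc = Cc * H / (1 + e0) * log10((sigma0 + delta_sigma) / sigma0)
Stress ratio = (147.2 + 46.0) / 147.2 = 1.3125
log10(1.3125) = 0.118099
Cc * H / (1 + e0) = 0.27 * 7.0 / (1 + 0.93) = 0.979275
Sc = 0.979275 * 0.118099
Sc = 0.1157 m


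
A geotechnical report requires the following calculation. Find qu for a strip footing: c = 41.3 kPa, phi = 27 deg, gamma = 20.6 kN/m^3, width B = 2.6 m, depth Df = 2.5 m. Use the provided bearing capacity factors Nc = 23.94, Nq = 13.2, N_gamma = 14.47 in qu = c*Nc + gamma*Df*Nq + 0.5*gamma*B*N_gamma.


Compute qu = c*Nc + gamma*Df*Nq + 0.5*gamma*B*N_gamma
Term 1: 41.3 * 23.94 = 988.722
Term 2: 20.6 * 2.5 * 13.2 = 679.8
Term 3: 0.5 * 20.6 * 2.6 * 14.47 = 387.5066
qu = 988.722 + 679.8 + 387.5066
qu = 2056.03 kPa


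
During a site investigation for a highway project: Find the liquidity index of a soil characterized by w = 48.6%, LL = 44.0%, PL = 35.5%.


Result: 1.541

Derivation:
First compute the plasticity index:
PI = LL - PL = 44.0 - 35.5 = 8.5
Then compute the liquidity index:
LI = (w - PL) / PI
LI = (48.6 - 35.5) / 8.5
LI = 1.541


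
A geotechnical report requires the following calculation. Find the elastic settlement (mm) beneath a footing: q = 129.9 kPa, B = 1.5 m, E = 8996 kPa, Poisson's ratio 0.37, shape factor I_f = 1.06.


Using Se = q * B * (1 - nu^2) * I_f / E
1 - nu^2 = 1 - 0.37^2 = 0.8631
Se = 129.9 * 1.5 * 0.8631 * 1.06 / 8996
Se = 0.019816 m
Convert to mm: Se = 0.019816 * 1000 = 19.816 mm


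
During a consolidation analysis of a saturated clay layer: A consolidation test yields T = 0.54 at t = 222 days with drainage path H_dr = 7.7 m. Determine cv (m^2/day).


Using cv = T * H_dr^2 / t
H_dr^2 = 7.7^2 = 59.29
cv = 0.54 * 59.29 / 222
cv = 0.14422 m^2/day


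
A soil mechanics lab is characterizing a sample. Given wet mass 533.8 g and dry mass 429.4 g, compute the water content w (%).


Using w = (m_wet - m_dry) / m_dry * 100
m_wet - m_dry = 533.8 - 429.4 = 104.4 g
w = 104.4 / 429.4 * 100
w = 24.31 %


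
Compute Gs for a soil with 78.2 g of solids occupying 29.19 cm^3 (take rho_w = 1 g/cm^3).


Using Gs = m_s / (V_s * rho_w)
Since rho_w = 1 g/cm^3:
Gs = 78.2 / 29.19
Gs = 2.679


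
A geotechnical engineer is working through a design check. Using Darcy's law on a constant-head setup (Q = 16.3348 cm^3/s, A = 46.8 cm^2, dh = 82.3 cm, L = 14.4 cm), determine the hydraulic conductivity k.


Result: 0.06107 cm/s

Derivation:
Compute hydraulic gradient:
i = dh / L = 82.3 / 14.4 = 5.71528
Then apply Darcy's law:
k = Q / (A * i)
k = 16.3348 / (46.8 * 5.71528)
k = 16.3348 / 267.475
k = 0.06107 cm/s


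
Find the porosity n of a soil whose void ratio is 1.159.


Using the relation n = e / (1 + e)
n = 1.159 / (1 + 1.159)
n = 1.159 / 2.159
n = 0.5368


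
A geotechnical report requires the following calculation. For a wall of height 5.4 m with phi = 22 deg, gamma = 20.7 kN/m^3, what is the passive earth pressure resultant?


Compute passive earth pressure coefficient:
Kp = tan^2(45 + phi/2) = tan^2(56.0) = 2.197987
Compute passive force:
Pp = 0.5 * Kp * gamma * H^2
Pp = 0.5 * 2.197987 * 20.7 * 5.4^2
Pp = 663.37 kN/m


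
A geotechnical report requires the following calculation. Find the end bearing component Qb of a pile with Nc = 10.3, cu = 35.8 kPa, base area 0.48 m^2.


Using Qb = Nc * cu * Ab
Qb = 10.3 * 35.8 * 0.48
Qb = 177.0 kN


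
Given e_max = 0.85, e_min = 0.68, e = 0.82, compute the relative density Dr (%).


Result: 17.65 %

Derivation:
Using Dr = (e_max - e) / (e_max - e_min) * 100
e_max - e = 0.85 - 0.82 = 0.03
e_max - e_min = 0.85 - 0.68 = 0.17
Dr = 0.03 / 0.17 * 100
Dr = 17.65 %


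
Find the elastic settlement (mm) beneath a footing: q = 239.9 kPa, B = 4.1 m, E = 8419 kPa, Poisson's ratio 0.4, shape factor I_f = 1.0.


Result: 98.137 mm

Derivation:
Using Se = q * B * (1 - nu^2) * I_f / E
1 - nu^2 = 1 - 0.4^2 = 0.84
Se = 239.9 * 4.1 * 0.84 * 1.0 / 8419
Se = 0.098137 m
Convert to mm: Se = 0.098137 * 1000 = 98.137 mm


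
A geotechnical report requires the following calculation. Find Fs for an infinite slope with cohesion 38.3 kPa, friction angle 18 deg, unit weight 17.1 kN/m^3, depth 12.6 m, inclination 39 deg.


Result: 0.765

Derivation:
Using Fs = c / (gamma*H*sin(beta)*cos(beta)) + tan(phi)/tan(beta)
Cohesion contribution = 38.3 / (17.1*12.6*sin(39)*cos(39))
Cohesion contribution = 0.363461
Friction contribution = tan(18)/tan(39) = 0.401242
Fs = 0.363461 + 0.401242
Fs = 0.765


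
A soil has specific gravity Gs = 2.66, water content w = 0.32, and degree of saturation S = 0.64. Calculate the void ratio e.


Using the relation e = Gs * w / S
e = 2.66 * 0.32 / 0.64
e = 1.33


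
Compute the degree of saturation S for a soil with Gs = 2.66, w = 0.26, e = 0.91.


Result: 0.76

Derivation:
Using S = Gs * w / e
S = 2.66 * 0.26 / 0.91
S = 0.76


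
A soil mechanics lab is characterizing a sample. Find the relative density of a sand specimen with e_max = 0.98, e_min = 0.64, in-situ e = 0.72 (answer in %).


Using Dr = (e_max - e) / (e_max - e_min) * 100
e_max - e = 0.98 - 0.72 = 0.26
e_max - e_min = 0.98 - 0.64 = 0.34
Dr = 0.26 / 0.34 * 100
Dr = 76.47 %


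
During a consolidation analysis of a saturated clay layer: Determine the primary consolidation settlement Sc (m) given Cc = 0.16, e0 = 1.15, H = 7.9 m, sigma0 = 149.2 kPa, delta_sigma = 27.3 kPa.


Result: 0.0429 m

Derivation:
Using Sc = Cc * H / (1 + e0) * log10((sigma0 + delta_sigma) / sigma0)
Stress ratio = (149.2 + 27.3) / 149.2 = 1.18298
log10(1.18298) = 0.0729759
Cc * H / (1 + e0) = 0.16 * 7.9 / (1 + 1.15) = 0.587907
Sc = 0.587907 * 0.0729759
Sc = 0.0429 m


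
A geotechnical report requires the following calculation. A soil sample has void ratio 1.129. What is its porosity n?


Using the relation n = e / (1 + e)
n = 1.129 / (1 + 1.129)
n = 1.129 / 2.129
n = 0.5303


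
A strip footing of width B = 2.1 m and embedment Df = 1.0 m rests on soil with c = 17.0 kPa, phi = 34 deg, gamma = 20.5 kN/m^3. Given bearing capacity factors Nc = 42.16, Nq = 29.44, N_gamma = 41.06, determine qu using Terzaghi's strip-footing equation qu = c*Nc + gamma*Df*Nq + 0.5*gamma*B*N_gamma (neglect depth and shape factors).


Compute qu = c*Nc + gamma*Df*Nq + 0.5*gamma*B*N_gamma
Term 1: 17.0 * 42.16 = 716.72
Term 2: 20.5 * 1.0 * 29.44 = 603.52
Term 3: 0.5 * 20.5 * 2.1 * 41.06 = 883.8165
qu = 716.72 + 603.52 + 883.8165
qu = 2204.06 kPa


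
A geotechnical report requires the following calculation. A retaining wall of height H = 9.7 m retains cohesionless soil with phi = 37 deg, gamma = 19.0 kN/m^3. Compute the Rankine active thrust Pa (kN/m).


Compute active earth pressure coefficient:
Ka = tan^2(45 - phi/2) = tan^2(26.5) = 0.248584
Compute active force:
Pa = 0.5 * Ka * gamma * H^2
Pa = 0.5 * 0.248584 * 19.0 * 9.7^2
Pa = 222.2 kN/m


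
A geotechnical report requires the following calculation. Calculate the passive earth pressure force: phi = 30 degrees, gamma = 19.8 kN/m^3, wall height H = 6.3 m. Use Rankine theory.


Compute passive earth pressure coefficient:
Kp = tan^2(45 + phi/2) = tan^2(60.0) = 3
Compute passive force:
Pp = 0.5 * Kp * gamma * H^2
Pp = 0.5 * 3 * 19.8 * 6.3^2
Pp = 1178.79 kN/m


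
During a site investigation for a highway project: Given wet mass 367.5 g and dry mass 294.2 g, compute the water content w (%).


Result: 24.92 %

Derivation:
Using w = (m_wet - m_dry) / m_dry * 100
m_wet - m_dry = 367.5 - 294.2 = 73.3 g
w = 73.3 / 294.2 * 100
w = 24.92 %


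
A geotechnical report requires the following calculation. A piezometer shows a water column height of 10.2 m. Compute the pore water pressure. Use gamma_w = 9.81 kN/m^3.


Result: 100.06 kPa

Derivation:
Using u = gamma_w * h_w
u = 9.81 * 10.2
u = 100.06 kPa


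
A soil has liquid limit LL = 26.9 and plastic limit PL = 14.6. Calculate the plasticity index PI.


Using PI = LL - PL
PI = 26.9 - 14.6
PI = 12.3


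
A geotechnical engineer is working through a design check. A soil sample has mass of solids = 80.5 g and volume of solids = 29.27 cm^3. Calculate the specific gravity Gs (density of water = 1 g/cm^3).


Using Gs = m_s / (V_s * rho_w)
Since rho_w = 1 g/cm^3:
Gs = 80.5 / 29.27
Gs = 2.75


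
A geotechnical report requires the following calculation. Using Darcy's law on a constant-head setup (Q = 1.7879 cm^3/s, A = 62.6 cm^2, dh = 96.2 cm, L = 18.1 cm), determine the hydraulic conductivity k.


Result: 0.005374 cm/s

Derivation:
Compute hydraulic gradient:
i = dh / L = 96.2 / 18.1 = 5.31492
Then apply Darcy's law:
k = Q / (A * i)
k = 1.7879 / (62.6 * 5.31492)
k = 1.7879 / 332.714
k = 0.005374 cm/s


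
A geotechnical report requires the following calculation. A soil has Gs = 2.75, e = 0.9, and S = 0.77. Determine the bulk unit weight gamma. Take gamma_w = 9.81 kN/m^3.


Using gamma = gamma_w * (Gs + S*e) / (1 + e)
Numerator: Gs + S*e = 2.75 + 0.77*0.9 = 3.443
Denominator: 1 + e = 1 + 0.9 = 1.9
gamma = 9.81 * 3.443 / 1.9
gamma = 17.777 kN/m^3


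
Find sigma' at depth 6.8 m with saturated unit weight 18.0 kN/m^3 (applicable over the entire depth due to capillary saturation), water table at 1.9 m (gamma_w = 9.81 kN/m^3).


Result: 74.33 kPa

Derivation:
Total stress = gamma_sat * depth
sigma = 18.0 * 6.8 = 122.4 kPa
Pore water pressure u = gamma_w * (depth - d_wt)
u = 9.81 * (6.8 - 1.9) = 48.069 kPa
Effective stress = sigma - u
sigma' = 122.4 - 48.069 = 74.33 kPa


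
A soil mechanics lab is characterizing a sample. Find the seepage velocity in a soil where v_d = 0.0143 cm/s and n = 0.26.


Result: 0.055 cm/s

Derivation:
Using v_s = v_d / n
v_s = 0.0143 / 0.26
v_s = 0.055 cm/s


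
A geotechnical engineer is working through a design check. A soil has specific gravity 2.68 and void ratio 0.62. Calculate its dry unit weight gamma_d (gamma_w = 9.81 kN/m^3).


Result: 16.229 kN/m^3

Derivation:
Using gamma_d = Gs * gamma_w / (1 + e)
gamma_d = 2.68 * 9.81 / (1 + 0.62)
gamma_d = 2.68 * 9.81 / 1.62
gamma_d = 16.229 kN/m^3


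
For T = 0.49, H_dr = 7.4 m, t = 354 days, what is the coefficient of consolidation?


Using cv = T * H_dr^2 / t
H_dr^2 = 7.4^2 = 54.76
cv = 0.49 * 54.76 / 354
cv = 0.0758 m^2/day


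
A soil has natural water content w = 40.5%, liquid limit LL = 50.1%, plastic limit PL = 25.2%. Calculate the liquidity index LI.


First compute the plasticity index:
PI = LL - PL = 50.1 - 25.2 = 24.9
Then compute the liquidity index:
LI = (w - PL) / PI
LI = (40.5 - 25.2) / 24.9
LI = 0.614


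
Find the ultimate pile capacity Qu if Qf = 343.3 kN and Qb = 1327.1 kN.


Using Qu = Qf + Qb
Qu = 343.3 + 1327.1
Qu = 1670.4 kN


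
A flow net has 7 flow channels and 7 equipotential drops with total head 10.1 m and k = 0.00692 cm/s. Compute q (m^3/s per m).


Convert k to m/s for unit consistency with H:
k = 0.00692 cm/s = 0.00692 / 100 m/s = 6.92e-05 m/s
Using q = k * H * Nf / Nd
Nf / Nd = 7 / 7 = 1.0
q = 6.92e-05 * 10.1 * 1.0
q = 0.0006989 m^3/s per m


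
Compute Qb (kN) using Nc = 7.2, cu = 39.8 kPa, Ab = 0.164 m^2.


Using Qb = Nc * cu * Ab
Qb = 7.2 * 39.8 * 0.164
Qb = 47.0 kN


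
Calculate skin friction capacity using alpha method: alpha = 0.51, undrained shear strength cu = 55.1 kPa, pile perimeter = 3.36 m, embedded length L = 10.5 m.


Using Qs = alpha * cu * perimeter * L
Qs = 0.51 * 55.1 * 3.36 * 10.5
Qs = 991.4 kN


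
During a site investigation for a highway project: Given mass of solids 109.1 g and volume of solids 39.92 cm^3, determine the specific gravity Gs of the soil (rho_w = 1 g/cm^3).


Using Gs = m_s / (V_s * rho_w)
Since rho_w = 1 g/cm^3:
Gs = 109.1 / 39.92
Gs = 2.733


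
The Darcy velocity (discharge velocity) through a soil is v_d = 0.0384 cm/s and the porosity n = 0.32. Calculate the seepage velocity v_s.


Using v_s = v_d / n
v_s = 0.0384 / 0.32
v_s = 0.12 cm/s


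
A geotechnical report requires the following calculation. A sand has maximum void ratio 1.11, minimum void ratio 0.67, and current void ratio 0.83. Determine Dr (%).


Using Dr = (e_max - e) / (e_max - e_min) * 100
e_max - e = 1.11 - 0.83 = 0.28
e_max - e_min = 1.11 - 0.67 = 0.44
Dr = 0.28 / 0.44 * 100
Dr = 63.64 %


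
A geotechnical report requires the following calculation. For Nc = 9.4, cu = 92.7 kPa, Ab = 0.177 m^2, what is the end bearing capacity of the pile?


Result: 154.23 kN

Derivation:
Using Qb = Nc * cu * Ab
Qb = 9.4 * 92.7 * 0.177
Qb = 154.23 kN


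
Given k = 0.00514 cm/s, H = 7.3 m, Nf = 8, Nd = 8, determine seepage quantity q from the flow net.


Result: 0.0003752 m^3/s per m

Derivation:
Convert k to m/s for unit consistency with H:
k = 0.00514 cm/s = 0.00514 / 100 m/s = 5.14e-05 m/s
Using q = k * H * Nf / Nd
Nf / Nd = 8 / 8 = 1.0
q = 5.14e-05 * 7.3 * 1.0
q = 0.0003752 m^3/s per m


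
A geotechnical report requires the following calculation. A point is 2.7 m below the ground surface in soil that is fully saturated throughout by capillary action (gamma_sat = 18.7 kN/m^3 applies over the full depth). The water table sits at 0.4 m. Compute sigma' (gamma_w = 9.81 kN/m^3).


Total stress = gamma_sat * depth
sigma = 18.7 * 2.7 = 50.49 kPa
Pore water pressure u = gamma_w * (depth - d_wt)
u = 9.81 * (2.7 - 0.4) = 22.563 kPa
Effective stress = sigma - u
sigma' = 50.49 - 22.563 = 27.93 kPa


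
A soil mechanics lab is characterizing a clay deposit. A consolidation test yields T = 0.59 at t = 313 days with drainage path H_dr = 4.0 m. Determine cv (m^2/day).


Result: 0.03016 m^2/day

Derivation:
Using cv = T * H_dr^2 / t
H_dr^2 = 4.0^2 = 16.0
cv = 0.59 * 16.0 / 313
cv = 0.03016 m^2/day


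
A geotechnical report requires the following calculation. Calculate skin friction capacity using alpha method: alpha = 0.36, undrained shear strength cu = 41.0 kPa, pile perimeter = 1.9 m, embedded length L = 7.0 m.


Result: 196.31 kN

Derivation:
Using Qs = alpha * cu * perimeter * L
Qs = 0.36 * 41.0 * 1.9 * 7.0
Qs = 196.31 kN


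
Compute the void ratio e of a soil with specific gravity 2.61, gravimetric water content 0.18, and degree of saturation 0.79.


Using the relation e = Gs * w / S
e = 2.61 * 0.18 / 0.79
e = 0.5947


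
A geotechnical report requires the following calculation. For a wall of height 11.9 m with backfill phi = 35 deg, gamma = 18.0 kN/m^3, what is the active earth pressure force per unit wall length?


Compute active earth pressure coefficient:
Ka = tan^2(45 - phi/2) = tan^2(27.5) = 0.27099
Compute active force:
Pa = 0.5 * Ka * gamma * H^2
Pa = 0.5 * 0.27099 * 18.0 * 11.9^2
Pa = 345.37 kN/m


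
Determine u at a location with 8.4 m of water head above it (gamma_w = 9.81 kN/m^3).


Result: 82.4 kPa

Derivation:
Using u = gamma_w * h_w
u = 9.81 * 8.4
u = 82.4 kPa


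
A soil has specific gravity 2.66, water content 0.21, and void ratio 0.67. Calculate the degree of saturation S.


Result: 0.8337

Derivation:
Using S = Gs * w / e
S = 2.66 * 0.21 / 0.67
S = 0.8337


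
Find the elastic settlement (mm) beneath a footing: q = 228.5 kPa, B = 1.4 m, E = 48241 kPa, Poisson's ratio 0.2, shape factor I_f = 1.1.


Using Se = q * B * (1 - nu^2) * I_f / E
1 - nu^2 = 1 - 0.2^2 = 0.96
Se = 228.5 * 1.4 * 0.96 * 1.1 / 48241
Se = 0.007003 m
Convert to mm: Se = 0.007003 * 1000 = 7.003 mm


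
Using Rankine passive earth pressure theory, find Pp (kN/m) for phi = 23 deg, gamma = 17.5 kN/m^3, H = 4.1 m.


Compute passive earth pressure coefficient:
Kp = tan^2(45 + phi/2) = tan^2(56.5) = 2.282623
Compute passive force:
Pp = 0.5 * Kp * gamma * H^2
Pp = 0.5 * 2.282623 * 17.5 * 4.1^2
Pp = 335.75 kN/m


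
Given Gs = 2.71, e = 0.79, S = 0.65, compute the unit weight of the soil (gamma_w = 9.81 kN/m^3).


Using gamma = gamma_w * (Gs + S*e) / (1 + e)
Numerator: Gs + S*e = 2.71 + 0.65*0.79 = 3.2235
Denominator: 1 + e = 1 + 0.79 = 1.79
gamma = 9.81 * 3.2235 / 1.79
gamma = 17.666 kN/m^3


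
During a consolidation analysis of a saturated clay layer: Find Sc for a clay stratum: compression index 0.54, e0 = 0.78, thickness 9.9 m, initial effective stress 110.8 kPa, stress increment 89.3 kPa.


Using Sc = Cc * H / (1 + e0) * log10((sigma0 + delta_sigma) / sigma0)
Stress ratio = (110.8 + 89.3) / 110.8 = 1.80596
log10(1.80596) = 0.256707
Cc * H / (1 + e0) = 0.54 * 9.9 / (1 + 0.78) = 3.00337
Sc = 3.00337 * 0.256707
Sc = 0.771 m


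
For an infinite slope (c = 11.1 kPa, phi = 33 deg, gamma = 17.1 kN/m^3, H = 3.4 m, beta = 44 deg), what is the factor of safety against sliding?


Using Fs = c / (gamma*H*sin(beta)*cos(beta)) + tan(phi)/tan(beta)
Cohesion contribution = 11.1 / (17.1*3.4*sin(44)*cos(44))
Cohesion contribution = 0.38207
Friction contribution = tan(33)/tan(44) = 0.672481
Fs = 0.38207 + 0.672481
Fs = 1.055


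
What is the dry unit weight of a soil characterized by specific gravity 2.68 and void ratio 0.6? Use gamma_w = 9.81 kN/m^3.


Result: 16.432 kN/m^3

Derivation:
Using gamma_d = Gs * gamma_w / (1 + e)
gamma_d = 2.68 * 9.81 / (1 + 0.6)
gamma_d = 2.68 * 9.81 / 1.6
gamma_d = 16.432 kN/m^3


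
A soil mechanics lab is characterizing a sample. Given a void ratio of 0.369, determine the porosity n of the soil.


Using the relation n = e / (1 + e)
n = 0.369 / (1 + 0.369)
n = 0.369 / 1.369
n = 0.2695


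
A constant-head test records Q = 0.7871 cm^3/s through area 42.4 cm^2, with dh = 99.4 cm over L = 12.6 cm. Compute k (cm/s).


Compute hydraulic gradient:
i = dh / L = 99.4 / 12.6 = 7.88889
Then apply Darcy's law:
k = Q / (A * i)
k = 0.7871 / (42.4 * 7.88889)
k = 0.7871 / 334.489
k = 0.002353 cm/s


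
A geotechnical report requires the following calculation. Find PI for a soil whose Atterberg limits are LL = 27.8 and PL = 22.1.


Using PI = LL - PL
PI = 27.8 - 22.1
PI = 5.7


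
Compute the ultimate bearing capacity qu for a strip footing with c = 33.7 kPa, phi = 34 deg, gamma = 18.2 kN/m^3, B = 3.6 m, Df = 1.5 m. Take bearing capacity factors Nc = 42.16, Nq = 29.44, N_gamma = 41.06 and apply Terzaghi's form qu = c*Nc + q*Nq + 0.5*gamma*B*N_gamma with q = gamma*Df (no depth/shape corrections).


Compute qu = c*Nc + gamma*Df*Nq + 0.5*gamma*B*N_gamma
Term 1: 33.7 * 42.16 = 1420.792
Term 2: 18.2 * 1.5 * 29.44 = 803.712
Term 3: 0.5 * 18.2 * 3.6 * 41.06 = 1345.1256
qu = 1420.792 + 803.712 + 1345.1256
qu = 3569.63 kPa


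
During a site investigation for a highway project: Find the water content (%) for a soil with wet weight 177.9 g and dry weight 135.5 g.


Result: 31.29 %

Derivation:
Using w = (m_wet - m_dry) / m_dry * 100
m_wet - m_dry = 177.9 - 135.5 = 42.4 g
w = 42.4 / 135.5 * 100
w = 31.29 %


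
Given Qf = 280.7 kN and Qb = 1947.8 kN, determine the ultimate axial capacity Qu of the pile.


Using Qu = Qf + Qb
Qu = 280.7 + 1947.8
Qu = 2228.5 kN


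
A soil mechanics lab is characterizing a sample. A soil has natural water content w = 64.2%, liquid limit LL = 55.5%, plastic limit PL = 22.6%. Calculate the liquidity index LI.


Result: 1.264

Derivation:
First compute the plasticity index:
PI = LL - PL = 55.5 - 22.6 = 32.9
Then compute the liquidity index:
LI = (w - PL) / PI
LI = (64.2 - 22.6) / 32.9
LI = 1.264


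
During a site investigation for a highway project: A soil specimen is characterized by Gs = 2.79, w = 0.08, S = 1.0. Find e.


Result: 0.2232

Derivation:
Using the relation e = Gs * w / S
e = 2.79 * 0.08 / 1.0
e = 0.2232


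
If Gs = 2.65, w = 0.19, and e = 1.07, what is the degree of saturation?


Result: 0.4706

Derivation:
Using S = Gs * w / e
S = 2.65 * 0.19 / 1.07
S = 0.4706


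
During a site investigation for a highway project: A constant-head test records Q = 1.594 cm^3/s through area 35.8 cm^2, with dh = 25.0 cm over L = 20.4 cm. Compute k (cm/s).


Compute hydraulic gradient:
i = dh / L = 25.0 / 20.4 = 1.22549
Then apply Darcy's law:
k = Q / (A * i)
k = 1.594 / (35.8 * 1.22549)
k = 1.594 / 43.8725
k = 0.036333 cm/s


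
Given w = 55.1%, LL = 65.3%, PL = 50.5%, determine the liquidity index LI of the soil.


Result: 0.311

Derivation:
First compute the plasticity index:
PI = LL - PL = 65.3 - 50.5 = 14.8
Then compute the liquidity index:
LI = (w - PL) / PI
LI = (55.1 - 50.5) / 14.8
LI = 0.311


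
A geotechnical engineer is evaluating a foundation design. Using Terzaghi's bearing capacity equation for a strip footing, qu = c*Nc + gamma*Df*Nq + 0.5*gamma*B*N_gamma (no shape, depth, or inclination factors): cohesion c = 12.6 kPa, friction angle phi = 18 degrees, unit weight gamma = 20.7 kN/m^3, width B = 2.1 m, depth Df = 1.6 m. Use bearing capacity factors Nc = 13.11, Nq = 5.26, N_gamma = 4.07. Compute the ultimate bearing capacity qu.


Compute qu = c*Nc + gamma*Df*Nq + 0.5*gamma*B*N_gamma
Term 1: 12.6 * 13.11 = 165.186
Term 2: 20.7 * 1.6 * 5.26 = 174.2112
Term 3: 0.5 * 20.7 * 2.1 * 4.07 = 88.46145
qu = 165.186 + 174.2112 + 88.46145
qu = 427.86 kPa


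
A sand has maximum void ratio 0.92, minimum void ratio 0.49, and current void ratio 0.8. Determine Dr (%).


Using Dr = (e_max - e) / (e_max - e_min) * 100
e_max - e = 0.92 - 0.8 = 0.12
e_max - e_min = 0.92 - 0.49 = 0.43
Dr = 0.12 / 0.43 * 100
Dr = 27.91 %


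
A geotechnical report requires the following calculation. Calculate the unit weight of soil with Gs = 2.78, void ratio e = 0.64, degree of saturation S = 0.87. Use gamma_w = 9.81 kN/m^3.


Result: 19.96 kN/m^3

Derivation:
Using gamma = gamma_w * (Gs + S*e) / (1 + e)
Numerator: Gs + S*e = 2.78 + 0.87*0.64 = 3.3368
Denominator: 1 + e = 1 + 0.64 = 1.64
gamma = 9.81 * 3.3368 / 1.64
gamma = 19.96 kN/m^3


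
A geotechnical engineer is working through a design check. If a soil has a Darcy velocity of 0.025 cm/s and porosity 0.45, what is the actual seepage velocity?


Result: 0.05556 cm/s

Derivation:
Using v_s = v_d / n
v_s = 0.025 / 0.45
v_s = 0.05556 cm/s


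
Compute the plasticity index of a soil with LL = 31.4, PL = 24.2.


Using PI = LL - PL
PI = 31.4 - 24.2
PI = 7.2


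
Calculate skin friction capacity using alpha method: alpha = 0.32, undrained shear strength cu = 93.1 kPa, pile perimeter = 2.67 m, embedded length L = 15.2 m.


Result: 1209.08 kN

Derivation:
Using Qs = alpha * cu * perimeter * L
Qs = 0.32 * 93.1 * 2.67 * 15.2
Qs = 1209.08 kN


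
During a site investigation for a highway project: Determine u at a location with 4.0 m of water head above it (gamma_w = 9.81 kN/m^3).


Using u = gamma_w * h_w
u = 9.81 * 4.0
u = 39.24 kPa


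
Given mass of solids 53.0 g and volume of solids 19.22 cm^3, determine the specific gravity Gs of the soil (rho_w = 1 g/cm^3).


Using Gs = m_s / (V_s * rho_w)
Since rho_w = 1 g/cm^3:
Gs = 53.0 / 19.22
Gs = 2.758


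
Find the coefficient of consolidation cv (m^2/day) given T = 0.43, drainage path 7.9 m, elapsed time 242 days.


Using cv = T * H_dr^2 / t
H_dr^2 = 7.9^2 = 62.41
cv = 0.43 * 62.41 / 242
cv = 0.11089 m^2/day


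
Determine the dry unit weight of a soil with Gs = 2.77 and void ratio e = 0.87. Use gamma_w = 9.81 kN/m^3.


Result: 14.531 kN/m^3

Derivation:
Using gamma_d = Gs * gamma_w / (1 + e)
gamma_d = 2.77 * 9.81 / (1 + 0.87)
gamma_d = 2.77 * 9.81 / 1.87
gamma_d = 14.531 kN/m^3


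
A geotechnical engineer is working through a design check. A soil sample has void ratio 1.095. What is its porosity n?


Using the relation n = e / (1 + e)
n = 1.095 / (1 + 1.095)
n = 1.095 / 2.095
n = 0.5227


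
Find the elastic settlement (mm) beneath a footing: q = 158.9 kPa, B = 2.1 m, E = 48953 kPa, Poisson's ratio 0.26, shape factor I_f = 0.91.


Using Se = q * B * (1 - nu^2) * I_f / E
1 - nu^2 = 1 - 0.26^2 = 0.9324
Se = 158.9 * 2.1 * 0.9324 * 0.91 / 48953
Se = 0.005784 m
Convert to mm: Se = 0.005784 * 1000 = 5.784 mm


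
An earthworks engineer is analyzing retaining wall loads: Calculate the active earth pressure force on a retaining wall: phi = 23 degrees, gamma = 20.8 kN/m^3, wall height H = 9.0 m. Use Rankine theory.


Result: 369.05 kN/m

Derivation:
Compute active earth pressure coefficient:
Ka = tan^2(45 - phi/2) = tan^2(33.5) = 0.438092
Compute active force:
Pa = 0.5 * Ka * gamma * H^2
Pa = 0.5 * 0.438092 * 20.8 * 9.0^2
Pa = 369.05 kN/m


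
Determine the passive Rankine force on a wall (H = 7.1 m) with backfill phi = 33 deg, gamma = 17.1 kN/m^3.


Compute passive earth pressure coefficient:
Kp = tan^2(45 + phi/2) = tan^2(61.5) = 3.39212
Compute passive force:
Pp = 0.5 * Kp * gamma * H^2
Pp = 0.5 * 3.39212 * 17.1 * 7.1^2
Pp = 1462.02 kN/m


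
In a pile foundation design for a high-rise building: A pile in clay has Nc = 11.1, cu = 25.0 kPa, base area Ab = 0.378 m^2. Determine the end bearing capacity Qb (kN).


Result: 104.89 kN

Derivation:
Using Qb = Nc * cu * Ab
Qb = 11.1 * 25.0 * 0.378
Qb = 104.89 kN


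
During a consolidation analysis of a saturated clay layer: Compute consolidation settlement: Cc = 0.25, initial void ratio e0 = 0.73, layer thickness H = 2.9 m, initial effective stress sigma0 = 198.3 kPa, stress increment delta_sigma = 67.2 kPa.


Result: 0.0531 m

Derivation:
Using Sc = Cc * H / (1 + e0) * log10((sigma0 + delta_sigma) / sigma0)
Stress ratio = (198.3 + 67.2) / 198.3 = 1.33888
log10(1.33888) = 0.126742
Cc * H / (1 + e0) = 0.25 * 2.9 / (1 + 0.73) = 0.419075
Sc = 0.419075 * 0.126742
Sc = 0.0531 m


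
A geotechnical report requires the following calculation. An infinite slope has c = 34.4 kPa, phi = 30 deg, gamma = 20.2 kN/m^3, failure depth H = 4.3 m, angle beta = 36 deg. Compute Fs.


Using Fs = c / (gamma*H*sin(beta)*cos(beta)) + tan(phi)/tan(beta)
Cohesion contribution = 34.4 / (20.2*4.3*sin(36)*cos(36))
Cohesion contribution = 0.832841
Friction contribution = tan(30)/tan(36) = 0.794654
Fs = 0.832841 + 0.794654
Fs = 1.627


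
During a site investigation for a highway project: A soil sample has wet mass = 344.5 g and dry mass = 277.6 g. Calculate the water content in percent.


Using w = (m_wet - m_dry) / m_dry * 100
m_wet - m_dry = 344.5 - 277.6 = 66.9 g
w = 66.9 / 277.6 * 100
w = 24.1 %


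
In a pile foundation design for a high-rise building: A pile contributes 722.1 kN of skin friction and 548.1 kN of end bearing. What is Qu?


Result: 1270.2 kN

Derivation:
Using Qu = Qf + Qb
Qu = 722.1 + 548.1
Qu = 1270.2 kN


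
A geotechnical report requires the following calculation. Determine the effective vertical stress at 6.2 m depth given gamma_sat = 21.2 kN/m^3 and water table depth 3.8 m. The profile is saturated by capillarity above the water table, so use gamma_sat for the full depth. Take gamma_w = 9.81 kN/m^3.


Total stress = gamma_sat * depth
sigma = 21.2 * 6.2 = 131.44 kPa
Pore water pressure u = gamma_w * (depth - d_wt)
u = 9.81 * (6.2 - 3.8) = 23.544 kPa
Effective stress = sigma - u
sigma' = 131.44 - 23.544 = 107.9 kPa


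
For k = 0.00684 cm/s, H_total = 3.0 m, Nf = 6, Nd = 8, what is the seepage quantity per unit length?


Convert k to m/s for unit consistency with H:
k = 0.00684 cm/s = 0.00684 / 100 m/s = 6.84e-05 m/s
Using q = k * H * Nf / Nd
Nf / Nd = 6 / 8 = 0.75
q = 6.84e-05 * 3.0 * 0.75
q = 0.0001539 m^3/s per m


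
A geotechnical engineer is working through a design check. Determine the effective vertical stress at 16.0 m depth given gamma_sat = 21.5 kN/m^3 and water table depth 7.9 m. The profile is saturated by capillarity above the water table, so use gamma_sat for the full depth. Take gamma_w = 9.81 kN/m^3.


Total stress = gamma_sat * depth
sigma = 21.5 * 16.0 = 344.0 kPa
Pore water pressure u = gamma_w * (depth - d_wt)
u = 9.81 * (16.0 - 7.9) = 79.461 kPa
Effective stress = sigma - u
sigma' = 344.0 - 79.461 = 264.54 kPa


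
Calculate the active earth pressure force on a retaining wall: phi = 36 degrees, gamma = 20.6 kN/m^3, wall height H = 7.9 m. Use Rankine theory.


Compute active earth pressure coefficient:
Ka = tan^2(45 - phi/2) = tan^2(27.0) = 0.259616
Compute active force:
Pa = 0.5 * Ka * gamma * H^2
Pa = 0.5 * 0.259616 * 20.6 * 7.9^2
Pa = 166.89 kN/m


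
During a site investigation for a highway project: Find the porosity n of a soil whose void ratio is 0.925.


Result: 0.4805

Derivation:
Using the relation n = e / (1 + e)
n = 0.925 / (1 + 0.925)
n = 0.925 / 1.925
n = 0.4805


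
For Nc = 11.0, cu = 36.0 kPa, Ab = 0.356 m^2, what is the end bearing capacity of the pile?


Result: 140.98 kN

Derivation:
Using Qb = Nc * cu * Ab
Qb = 11.0 * 36.0 * 0.356
Qb = 140.98 kN


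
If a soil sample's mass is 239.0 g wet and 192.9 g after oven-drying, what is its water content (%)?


Using w = (m_wet - m_dry) / m_dry * 100
m_wet - m_dry = 239.0 - 192.9 = 46.1 g
w = 46.1 / 192.9 * 100
w = 23.9 %


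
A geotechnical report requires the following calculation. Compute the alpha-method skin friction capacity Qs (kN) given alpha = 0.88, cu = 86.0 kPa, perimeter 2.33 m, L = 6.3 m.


Using Qs = alpha * cu * perimeter * L
Qs = 0.88 * 86.0 * 2.33 * 6.3
Qs = 1110.91 kN


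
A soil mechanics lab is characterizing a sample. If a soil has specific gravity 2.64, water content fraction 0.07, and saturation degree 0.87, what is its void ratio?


Using the relation e = Gs * w / S
e = 2.64 * 0.07 / 0.87
e = 0.2124


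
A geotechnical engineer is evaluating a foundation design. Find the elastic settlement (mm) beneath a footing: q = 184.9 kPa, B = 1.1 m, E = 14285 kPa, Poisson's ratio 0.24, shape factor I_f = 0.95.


Using Se = q * B * (1 - nu^2) * I_f / E
1 - nu^2 = 1 - 0.24^2 = 0.9424
Se = 184.9 * 1.1 * 0.9424 * 0.95 / 14285
Se = 0.012747 m
Convert to mm: Se = 0.012747 * 1000 = 12.747 mm


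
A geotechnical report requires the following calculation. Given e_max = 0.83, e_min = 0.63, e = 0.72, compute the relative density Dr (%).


Using Dr = (e_max - e) / (e_max - e_min) * 100
e_max - e = 0.83 - 0.72 = 0.11
e_max - e_min = 0.83 - 0.63 = 0.2
Dr = 0.11 / 0.2 * 100
Dr = 55.0 %


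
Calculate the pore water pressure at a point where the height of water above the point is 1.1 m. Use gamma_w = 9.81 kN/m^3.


Using u = gamma_w * h_w
u = 9.81 * 1.1
u = 10.79 kPa


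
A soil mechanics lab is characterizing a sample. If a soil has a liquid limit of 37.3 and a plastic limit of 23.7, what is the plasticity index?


Using PI = LL - PL
PI = 37.3 - 23.7
PI = 13.6


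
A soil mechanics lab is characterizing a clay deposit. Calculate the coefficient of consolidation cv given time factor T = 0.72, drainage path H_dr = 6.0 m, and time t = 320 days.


Result: 0.081 m^2/day

Derivation:
Using cv = T * H_dr^2 / t
H_dr^2 = 6.0^2 = 36.0
cv = 0.72 * 36.0 / 320
cv = 0.081 m^2/day


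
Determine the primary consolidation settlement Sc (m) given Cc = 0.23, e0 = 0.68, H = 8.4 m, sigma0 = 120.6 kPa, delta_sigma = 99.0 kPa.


Using Sc = Cc * H / (1 + e0) * log10((sigma0 + delta_sigma) / sigma0)
Stress ratio = (120.6 + 99.0) / 120.6 = 1.8209
log10(1.8209) = 0.260285
Cc * H / (1 + e0) = 0.23 * 8.4 / (1 + 0.68) = 1.15
Sc = 1.15 * 0.260285
Sc = 0.2993 m


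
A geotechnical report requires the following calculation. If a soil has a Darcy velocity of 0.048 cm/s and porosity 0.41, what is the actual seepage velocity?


Using v_s = v_d / n
v_s = 0.048 / 0.41
v_s = 0.11707 cm/s


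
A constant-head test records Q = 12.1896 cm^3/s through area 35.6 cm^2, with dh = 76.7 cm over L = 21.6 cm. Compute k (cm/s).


Compute hydraulic gradient:
i = dh / L = 76.7 / 21.6 = 3.55093
Then apply Darcy's law:
k = Q / (A * i)
k = 12.1896 / (35.6 * 3.55093)
k = 12.1896 / 126.413
k = 0.096427 cm/s


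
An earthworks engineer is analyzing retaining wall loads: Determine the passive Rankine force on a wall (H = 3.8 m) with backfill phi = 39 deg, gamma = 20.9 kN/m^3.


Result: 663.27 kN/m

Derivation:
Compute passive earth pressure coefficient:
Kp = tan^2(45 + phi/2) = tan^2(64.5) = 4.395495
Compute passive force:
Pp = 0.5 * Kp * gamma * H^2
Pp = 0.5 * 4.395495 * 20.9 * 3.8^2
Pp = 663.27 kN/m


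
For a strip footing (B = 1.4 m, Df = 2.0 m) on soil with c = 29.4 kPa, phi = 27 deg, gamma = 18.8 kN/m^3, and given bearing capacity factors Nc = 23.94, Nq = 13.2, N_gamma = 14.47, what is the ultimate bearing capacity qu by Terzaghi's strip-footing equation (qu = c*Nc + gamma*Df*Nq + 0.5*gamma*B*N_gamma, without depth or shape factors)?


Compute qu = c*Nc + gamma*Df*Nq + 0.5*gamma*B*N_gamma
Term 1: 29.4 * 23.94 = 703.836
Term 2: 18.8 * 2.0 * 13.2 = 496.32
Term 3: 0.5 * 18.8 * 1.4 * 14.47 = 190.4252
qu = 703.836 + 496.32 + 190.4252
qu = 1390.58 kPa


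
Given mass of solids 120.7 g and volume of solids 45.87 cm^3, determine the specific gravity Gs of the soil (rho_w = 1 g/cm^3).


Using Gs = m_s / (V_s * rho_w)
Since rho_w = 1 g/cm^3:
Gs = 120.7 / 45.87
Gs = 2.631


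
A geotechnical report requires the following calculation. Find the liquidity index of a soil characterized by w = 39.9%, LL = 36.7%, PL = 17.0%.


First compute the plasticity index:
PI = LL - PL = 36.7 - 17.0 = 19.7
Then compute the liquidity index:
LI = (w - PL) / PI
LI = (39.9 - 17.0) / 19.7
LI = 1.162


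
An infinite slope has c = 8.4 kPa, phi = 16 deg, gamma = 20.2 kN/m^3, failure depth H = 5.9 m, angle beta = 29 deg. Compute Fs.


Using Fs = c / (gamma*H*sin(beta)*cos(beta)) + tan(phi)/tan(beta)
Cohesion contribution = 8.4 / (20.2*5.9*sin(29)*cos(29))
Cohesion contribution = 0.166221
Friction contribution = tan(16)/tan(29) = 0.517302
Fs = 0.166221 + 0.517302
Fs = 0.684


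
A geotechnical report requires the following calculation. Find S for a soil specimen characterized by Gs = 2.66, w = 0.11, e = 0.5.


Using S = Gs * w / e
S = 2.66 * 0.11 / 0.5
S = 0.5852


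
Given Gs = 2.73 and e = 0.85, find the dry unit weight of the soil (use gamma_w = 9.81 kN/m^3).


Result: 14.476 kN/m^3

Derivation:
Using gamma_d = Gs * gamma_w / (1 + e)
gamma_d = 2.73 * 9.81 / (1 + 0.85)
gamma_d = 2.73 * 9.81 / 1.85
gamma_d = 14.476 kN/m^3


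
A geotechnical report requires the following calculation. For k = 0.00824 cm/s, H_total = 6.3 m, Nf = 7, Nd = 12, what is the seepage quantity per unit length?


Result: 0.0003028 m^3/s per m

Derivation:
Convert k to m/s for unit consistency with H:
k = 0.00824 cm/s = 0.00824 / 100 m/s = 8.24e-05 m/s
Using q = k * H * Nf / Nd
Nf / Nd = 7 / 12 = 0.5833
q = 8.24e-05 * 6.3 * 0.5833
q = 0.0003028 m^3/s per m


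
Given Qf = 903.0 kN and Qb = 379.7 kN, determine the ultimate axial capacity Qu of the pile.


Using Qu = Qf + Qb
Qu = 903.0 + 379.7
Qu = 1282.7 kN


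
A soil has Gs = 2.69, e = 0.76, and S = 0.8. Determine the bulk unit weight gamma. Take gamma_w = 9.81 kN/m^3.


Using gamma = gamma_w * (Gs + S*e) / (1 + e)
Numerator: Gs + S*e = 2.69 + 0.8*0.76 = 3.298
Denominator: 1 + e = 1 + 0.76 = 1.76
gamma = 9.81 * 3.298 / 1.76
gamma = 18.383 kN/m^3


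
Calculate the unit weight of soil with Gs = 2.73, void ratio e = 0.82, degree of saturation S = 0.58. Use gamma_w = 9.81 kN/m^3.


Using gamma = gamma_w * (Gs + S*e) / (1 + e)
Numerator: Gs + S*e = 2.73 + 0.58*0.82 = 3.2056
Denominator: 1 + e = 1 + 0.82 = 1.82
gamma = 9.81 * 3.2056 / 1.82
gamma = 17.279 kN/m^3


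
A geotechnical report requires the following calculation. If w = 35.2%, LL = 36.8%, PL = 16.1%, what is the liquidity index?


Result: 0.923

Derivation:
First compute the plasticity index:
PI = LL - PL = 36.8 - 16.1 = 20.7
Then compute the liquidity index:
LI = (w - PL) / PI
LI = (35.2 - 16.1) / 20.7
LI = 0.923


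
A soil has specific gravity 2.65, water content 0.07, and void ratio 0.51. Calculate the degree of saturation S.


Using S = Gs * w / e
S = 2.65 * 0.07 / 0.51
S = 0.3637


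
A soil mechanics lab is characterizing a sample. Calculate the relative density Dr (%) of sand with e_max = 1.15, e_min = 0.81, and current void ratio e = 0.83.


Result: 94.12 %

Derivation:
Using Dr = (e_max - e) / (e_max - e_min) * 100
e_max - e = 1.15 - 0.83 = 0.32
e_max - e_min = 1.15 - 0.81 = 0.34
Dr = 0.32 / 0.34 * 100
Dr = 94.12 %
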